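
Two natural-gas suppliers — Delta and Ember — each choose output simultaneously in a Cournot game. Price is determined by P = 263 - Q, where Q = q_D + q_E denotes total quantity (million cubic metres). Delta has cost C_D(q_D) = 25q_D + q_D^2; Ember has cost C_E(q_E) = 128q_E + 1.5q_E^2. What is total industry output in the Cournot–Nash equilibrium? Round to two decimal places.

Delta's profit: π_D = (263 - Q)q_D - (25q_D + q_D²). Setting ∂π_D/∂q_D = 0: 238 - 4q_D - (q_E) = 0.
Ember's profit: π_E = (263 - Q)q_E - (128q_E + (3/2)q_E²). Setting ∂π_E/∂q_E = 0: 135 - 5q_E - (q_D) = 0.
Best responses: q_D = (238 - q_E)/4, q_E = (135 - q_D)/5.
Solving the pair: q_D = 1055/19, q_E = 302/19.
Total output Q = 1055/19 + 302/19 = 1357/19.

71.42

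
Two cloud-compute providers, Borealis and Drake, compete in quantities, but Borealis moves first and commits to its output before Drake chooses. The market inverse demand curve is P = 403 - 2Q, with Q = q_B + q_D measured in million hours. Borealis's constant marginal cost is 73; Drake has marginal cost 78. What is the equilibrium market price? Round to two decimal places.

156.75

The follower Drake best-responds to any q_B: π_D = (403 - 2Q)q_D - 78q_D.
Follower FOC: 325 - 2q_B - 4q_D = 0, so q_D(q_B) = (325 - 2q_B)/4.
The leader anticipates this reaction. Substituting into P = 403 - 2Q gives P = 481/2 - q_B, so π_B = (481/2 - q_B)q_B - 73q_B.
Maximising: ∂π_B/∂q_B = 335/2 - 2q_B = 0, giving q_B = 335/4.
Then q_D = (325 - 2·(335/4))/4 = 315/8.
Total output Q = 985/8, so price P = 403 - 2·(985/8) = 627/4.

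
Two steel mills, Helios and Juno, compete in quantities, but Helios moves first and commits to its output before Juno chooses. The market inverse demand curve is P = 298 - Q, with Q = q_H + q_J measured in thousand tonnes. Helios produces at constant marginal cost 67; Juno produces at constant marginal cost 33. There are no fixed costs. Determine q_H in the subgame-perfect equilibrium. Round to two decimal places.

98.50

Solve by backward induction. Given q_H, the follower Juno maximises π_J = (298 - q_H - q_J)q_J - 33q_J.
Follower FOC: 265 - q_H - 2q_J = 0, so q_J(q_H) = (265 - q_H)/2.
Helios substitutes q_J(q_H) into its own profit: π_H = q_H(298 - q_H - (265 - q_H)/2) - 67q_H = (331/2 - (1/2)q_H)q_H - 67q_H.
Leader FOC: 197/2 - q_H = 0, so q_H = 197/2.
Then q_J = (265 - 197/2)/2 = 333/4.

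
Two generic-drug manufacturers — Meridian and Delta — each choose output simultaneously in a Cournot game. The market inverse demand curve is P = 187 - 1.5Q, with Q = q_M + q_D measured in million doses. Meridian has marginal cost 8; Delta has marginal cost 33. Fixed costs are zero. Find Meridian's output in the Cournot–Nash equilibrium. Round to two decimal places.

Meridian's profit: π_M = (187 - 1.5Q)q_M - (8q_M). Setting ∂π_M/∂q_M = 0: 179 - 3q_M - (3/2)(q_D) = 0.
Delta's first-order condition: 154 - 3q_D - (3/2)(q_M) = 0.
So q_M = (179 - (3/2)q_D)/3 and q_D = (154 - (3/2)q_M)/3.
Solving the pair: q_M = 136/3, q_D = 86/3.

45.33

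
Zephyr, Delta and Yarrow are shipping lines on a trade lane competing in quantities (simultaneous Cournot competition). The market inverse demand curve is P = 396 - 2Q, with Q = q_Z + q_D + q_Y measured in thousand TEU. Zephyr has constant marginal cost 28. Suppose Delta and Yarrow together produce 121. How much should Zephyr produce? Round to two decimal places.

With rivals' combined output fixed at 121, Zephyr's profit is π_Z = (396 - 2·121 - 2q_Z)q_Z - (28q_Z) = (154 - 2q_Z)q_Z - (28q_Z).
∂π_Z/∂q_Z = 126 - 4q_Z = 0, so q_Z = 63/2.

31.50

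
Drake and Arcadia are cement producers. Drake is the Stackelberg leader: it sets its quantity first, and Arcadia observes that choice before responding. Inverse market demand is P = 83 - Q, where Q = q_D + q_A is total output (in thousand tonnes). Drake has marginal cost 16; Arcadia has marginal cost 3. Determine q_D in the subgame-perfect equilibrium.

Solve by backward induction. Given q_D, the follower Arcadia maximises π_A = (83 - q_D - q_A)q_A - 3q_A.
Setting the follower's marginal profit to zero, 80 - q_D - 2q_A = 0, i.e. q_A = (80 - q_D)/2.
The leader anticipates this reaction. Substituting into P = 83 - Q gives P = 43 - (1/2)q_D, so π_D = (43 - (1/2)q_D)q_D - 16q_D.
Maximising: ∂π_D/∂q_D = 27 - q_D = 0, giving q_D = 27.
Then q_A = (80 - 27)/2 = 53/2.

27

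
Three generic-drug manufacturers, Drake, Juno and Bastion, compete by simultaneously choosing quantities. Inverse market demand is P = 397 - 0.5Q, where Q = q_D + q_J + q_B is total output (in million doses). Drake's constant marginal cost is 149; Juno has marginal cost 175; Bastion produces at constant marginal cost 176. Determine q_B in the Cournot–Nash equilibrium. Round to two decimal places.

96.50

Drake's profit: π_D = (397 - 0.5Q)q_D - (149q_D). Setting ∂π_D/∂q_D = 0: 248 - q_D - (1/2)(q_J + q_B) = 0.
Juno's profit: π_J = (397 - 0.5Q)q_J - (175q_J). Setting ∂π_J/∂q_J = 0: 222 - q_J - (1/2)(q_D + q_B) = 0.
Bastion's first-order condition: 221 - q_B - (1/2)(q_D + q_J) = 0.
Adding the 3 first-order conditions: 691 − 2Q = 0, so Q = 691/2.
Back-substituting: q_D = (248 − 691/4)/(1/2) = 301/2, q_J = (222 − 691/4)/(1/2) = 197/2, q_B = (221 − 691/4)/(1/2) = 193/2.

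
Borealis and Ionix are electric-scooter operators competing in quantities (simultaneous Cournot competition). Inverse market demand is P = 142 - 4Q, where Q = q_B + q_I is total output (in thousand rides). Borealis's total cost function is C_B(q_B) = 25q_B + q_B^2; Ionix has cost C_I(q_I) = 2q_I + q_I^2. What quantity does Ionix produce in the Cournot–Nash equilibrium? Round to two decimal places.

11.10

Borealis's profit: π_B = (142 - 4Q)q_B - (25q_B + q_B²). Setting ∂π_B/∂q_B = 0: 117 - 10q_B - 4(q_I) = 0.
Ionix's profit: π_I = (142 - 4Q)q_I - (2q_I + q_I²). Setting ∂π_I/∂q_I = 0: 140 - 10q_I - 4(q_B) = 0.
Best responses: q_B = (117 - 4q_I)/10, q_I = (140 - 4q_B)/10.
Substituting one into the other gives q_B = 305/42 and q_I = 233/21.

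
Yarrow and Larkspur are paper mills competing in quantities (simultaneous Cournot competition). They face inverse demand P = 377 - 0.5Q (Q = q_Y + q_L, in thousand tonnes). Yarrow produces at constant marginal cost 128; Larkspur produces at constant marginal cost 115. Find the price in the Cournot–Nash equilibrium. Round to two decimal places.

206.67

Yarrow's profit: π_Y = (377 - 0.5Q)q_Y - (128q_Y). Setting ∂π_Y/∂q_Y = 0: 249 - q_Y - (1/2)(q_L) = 0.
Larkspur's profit: π_L = (377 - 0.5Q)q_L - (115q_L). Setting ∂π_L/∂q_L = 0: 262 - q_L - (1/2)(q_Y) = 0.
Best responses: q_Y = (249 - (1/2)q_L), q_L = (262 - (1/2)q_Y).
Solving the pair: q_Y = 472/3, q_L = 550/3.
Total output Q = 1022/3, so price P = 377 - (1/2)·(1022/3) = 620/3.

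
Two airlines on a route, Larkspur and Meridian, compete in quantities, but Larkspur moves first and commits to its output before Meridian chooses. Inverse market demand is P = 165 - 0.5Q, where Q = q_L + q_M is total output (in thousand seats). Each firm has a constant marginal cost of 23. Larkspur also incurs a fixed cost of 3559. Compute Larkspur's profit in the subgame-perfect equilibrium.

The follower Meridian best-responds to any q_L: π_M = (165 - 0.5Q)q_M - 23q_M.
∂π_M/∂q_M = 142 - (1/2)q_L - q_M = 0 gives the reaction function q_M = (142 - (1/2)q_L).
Larkspur substitutes q_M(q_L) into its own profit: π_L = q_L(165 - (1/2)q_L - (142 - (1/2)q_L)/2) - 23q_L = (94 - (1/4)q_L)q_L - 23q_L.
The leader's first-order condition 71 - (1/2)q_L = 0 yields q_L = 142.
Then q_M = (142 - (1/2)·142) = 71.
Price P = 165 - (1/2)·213 = 117/2.
Larkspur's profit: (117/2 - 23)·142 - 3559 = 1482.

1482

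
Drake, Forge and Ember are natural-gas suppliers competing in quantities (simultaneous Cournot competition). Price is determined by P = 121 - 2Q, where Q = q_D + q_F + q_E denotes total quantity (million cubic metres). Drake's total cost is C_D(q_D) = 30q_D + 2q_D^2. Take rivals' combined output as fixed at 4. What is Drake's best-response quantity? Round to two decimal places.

With rivals' combined output fixed at 4, Drake's profit is π_D = (121 - 2·4 - 2q_D)q_D - (30q_D + 2q_D²) = (113 - 2q_D)q_D - (30q_D + 2q_D²).
∂π_D/∂q_D = 83 - 8q_D = 0, so q_D = 83/8.

10.38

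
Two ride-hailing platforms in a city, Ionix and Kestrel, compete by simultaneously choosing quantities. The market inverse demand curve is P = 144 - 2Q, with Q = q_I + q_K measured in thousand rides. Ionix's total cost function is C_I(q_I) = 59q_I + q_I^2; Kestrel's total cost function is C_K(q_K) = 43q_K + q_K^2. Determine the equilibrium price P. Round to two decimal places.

Ionix's profit: π_I = (144 - 2Q)q_I - (59q_I + q_I²). Setting ∂π_I/∂q_I = 0: 85 - 6q_I - 2(q_K) = 0.
Kestrel's first-order condition: 101 - 6q_K - 2(q_I) = 0.
Rearranging gives the reaction functions q_I = (85 - 2q_K)/6 and q_K = (101 - 2q_I)/6.
Substituting one into the other gives q_I = 77/8 and q_K = 109/8.
Total output Q = 93/4, so price P = 144 - 2·(93/4) = 195/2.

97.50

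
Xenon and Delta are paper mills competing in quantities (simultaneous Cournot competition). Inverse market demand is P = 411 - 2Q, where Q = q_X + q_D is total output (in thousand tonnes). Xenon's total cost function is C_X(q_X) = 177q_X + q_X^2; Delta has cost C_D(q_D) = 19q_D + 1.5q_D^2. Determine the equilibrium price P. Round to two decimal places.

Xenon's profit: π_X = (411 - 2Q)q_X - (177q_X + q_X²). Setting ∂π_X/∂q_X = 0: 234 - 6q_X - 2(q_D) = 0.
Delta's profit: π_D = (411 - 2Q)q_D - (19q_D + (3/2)q_D²). Setting ∂π_D/∂q_D = 0: 392 - 7q_D - 2(q_X) = 0.
Best responses: q_X = (234 - 2q_D)/6, q_D = (392 - 2q_X)/7.
Substituting one into the other gives q_X = 427/19 and q_D = 942/19.
Total output Q = 1369/19, so price P = 411 - 2·(1369/19) = 266.8947.

266.89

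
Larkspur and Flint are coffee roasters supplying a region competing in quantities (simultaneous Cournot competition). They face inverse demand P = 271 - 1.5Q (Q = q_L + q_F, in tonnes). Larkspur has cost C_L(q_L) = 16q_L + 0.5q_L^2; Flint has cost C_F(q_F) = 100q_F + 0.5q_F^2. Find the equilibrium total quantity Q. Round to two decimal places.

Larkspur's profit: π_L = (271 - 1.5Q)q_L - (16q_L + (1/2)q_L²). Setting ∂π_L/∂q_L = 0: 255 - 4q_L - (3/2)(q_F) = 0.
Flint's first-order condition: 171 - 4q_F - (3/2)(q_L) = 0.
Rearranging gives the reaction functions q_L = (255 - (3/2)q_F)/4 and q_F = (171 - (3/2)q_L)/4.
Solving the pair: q_L = 55.5273, q_F = 1206/55.
Total output Q = 55.5273 + 1206/55 = 852/11.

77.45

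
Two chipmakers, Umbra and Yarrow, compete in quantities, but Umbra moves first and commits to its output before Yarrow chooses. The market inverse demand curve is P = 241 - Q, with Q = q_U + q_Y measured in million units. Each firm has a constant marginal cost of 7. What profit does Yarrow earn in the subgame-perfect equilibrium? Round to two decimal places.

3422.25

The follower Yarrow best-responds to any q_U: π_Y = (241 - Q)q_Y - 7q_Y.
∂π_Y/∂q_Y = 234 - q_U - 2q_Y = 0 gives the reaction function q_Y = (234 - q_U)/2.
Umbra substitutes q_Y(q_U) into its own profit: π_U = q_U(241 - q_U - (234 - q_U)/2) - 7q_U = (124 - (1/2)q_U)q_U - 7q_U.
Maximising: ∂π_U/∂q_U = 117 - q_U = 0, giving q_U = 117.
Then q_Y = (234 - 117)/2 = 117/2.
Price P = 241 - 351/2 = 131/2.
Yarrow's profit: (131/2 - 7)·(117/2) = 3422.2500.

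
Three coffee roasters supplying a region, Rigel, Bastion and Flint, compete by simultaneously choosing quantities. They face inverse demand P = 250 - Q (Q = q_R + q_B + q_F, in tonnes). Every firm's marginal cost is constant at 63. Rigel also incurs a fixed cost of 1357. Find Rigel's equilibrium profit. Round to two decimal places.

828.56

A representative firm's profit is π_i = q_i(250 - Q) - 63q_i.
First-order condition (treating rivals' output as given): 187 - 2q_i - Σ_{j≠i} q_j = 0.
By symmetry each firm produces the same amount; substituting Σ_{j≠i} q_j = 2q_i yields q_i = 187/4.
Price P = 250 - 561/4 = 439/4.
Rigel's profit: (439/4 - 63)·(187/4) - 1357 = 828.5625.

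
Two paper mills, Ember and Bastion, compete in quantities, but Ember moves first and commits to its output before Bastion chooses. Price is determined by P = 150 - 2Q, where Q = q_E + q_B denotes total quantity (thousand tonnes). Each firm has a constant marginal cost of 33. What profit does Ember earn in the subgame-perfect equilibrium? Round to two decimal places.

Solve by backward induction. Given q_E, the follower Bastion maximises π_B = (150 - 2q_E - 2q_B)q_B - 33q_B.
Setting the follower's marginal profit to zero, 117 - 2q_E - 4q_B = 0, i.e. q_B = (117 - 2q_E)/4.
The leader anticipates this reaction. Substituting into P = 150 - 2Q gives P = 183/2 - q_E, so π_E = (183/2 - q_E)q_E - 33q_E.
The leader's first-order condition 117/2 - 2q_E = 0 yields q_E = 117/4.
Then q_B = (117 - 2·(117/4))/4 = 117/8.
Price P = 150 - 2·(351/8) = 249/4.
Ember's profit: (249/4 - 33)·(117/4) = 855.5625.

855.56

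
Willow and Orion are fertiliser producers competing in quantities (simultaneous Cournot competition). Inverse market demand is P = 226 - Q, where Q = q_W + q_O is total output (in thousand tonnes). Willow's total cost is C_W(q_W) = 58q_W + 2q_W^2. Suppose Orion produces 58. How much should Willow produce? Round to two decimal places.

18.33

With the rival's output fixed at 58, Willow's profit is π_W = (226 - 58 - q_W)q_W - (58q_W + 2q_W²) = (168 - q_W)q_W - (58q_W + 2q_W²).
∂π_W/∂q_W = 110 - 6q_W = 0, so q_W = 55/3.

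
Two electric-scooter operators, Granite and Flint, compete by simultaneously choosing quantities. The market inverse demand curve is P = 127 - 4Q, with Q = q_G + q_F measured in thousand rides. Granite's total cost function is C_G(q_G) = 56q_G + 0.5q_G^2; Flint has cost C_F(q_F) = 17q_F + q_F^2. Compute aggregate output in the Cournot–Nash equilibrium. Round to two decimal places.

13.19

Granite's profit: π_G = (127 - 4Q)q_G - (56q_G + (1/2)q_G²). Setting ∂π_G/∂q_G = 0: 71 - 9q_G - 4(q_F) = 0.
Flint's first-order condition: 110 - 10q_F - 4(q_G) = 0.
Rearranging gives the reaction functions q_G = (71 - 4q_F)/9 and q_F = (110 - 4q_G)/10.
Solving the pair: q_G = 135/37, q_F = 353/37.
Total output Q = 135/37 + 353/37 = 488/37.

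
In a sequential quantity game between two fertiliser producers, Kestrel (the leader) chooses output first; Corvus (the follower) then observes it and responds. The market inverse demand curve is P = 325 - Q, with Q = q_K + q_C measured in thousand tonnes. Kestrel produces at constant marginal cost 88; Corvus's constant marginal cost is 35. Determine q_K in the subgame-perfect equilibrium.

Solve by backward induction. Given q_K, the follower Corvus maximises π_C = (325 - q_K - q_C)q_C - 35q_C.
Setting the follower's marginal profit to zero, 290 - q_K - 2q_C = 0, i.e. q_C = (290 - q_K)/2.
Kestrel substitutes q_C(q_K) into its own profit: π_K = q_K(325 - q_K - (290 - q_K)/2) - 88q_K = (180 - (1/2)q_K)q_K - 88q_K.
Maximising: ∂π_K/∂q_K = 92 - q_K = 0, giving q_K = 92.
Then q_C = (290 - 92)/2 = 99.

92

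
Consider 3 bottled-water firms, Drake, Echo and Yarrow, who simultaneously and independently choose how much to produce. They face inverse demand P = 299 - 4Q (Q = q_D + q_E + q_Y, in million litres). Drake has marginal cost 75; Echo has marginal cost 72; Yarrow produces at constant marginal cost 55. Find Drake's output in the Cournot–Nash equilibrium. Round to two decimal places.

12.56

Drake's profit: π_D = (299 - 4Q)q_D - (75q_D). Setting ∂π_D/∂q_D = 0: 224 - 8q_D - 4(q_E + q_Y) = 0.
Echo's profit: π_E = (299 - 4Q)q_E - (72q_E). Setting ∂π_E/∂q_E = 0: 227 - 8q_E - 4(q_D + q_Y) = 0.
Yarrow's first-order condition: 244 - 8q_Y - 4(q_D + q_E) = 0.
Summing all 3 equations gives 695 − 16Q = 0, hence Q = 695/16.
Back-substituting: q_D = (224 − 695/4)/4 = 201/16, q_E = (227 − 695/4)/4 = 213/16, q_Y = (244 − 695/4)/4 = 281/16.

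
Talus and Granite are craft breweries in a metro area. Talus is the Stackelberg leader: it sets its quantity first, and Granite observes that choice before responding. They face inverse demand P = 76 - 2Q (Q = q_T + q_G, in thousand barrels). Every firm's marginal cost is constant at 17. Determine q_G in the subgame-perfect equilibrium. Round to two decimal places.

Solve by backward induction. Given q_T, the follower Granite maximises π_G = (76 - 2q_T - 2q_G)q_G - 17q_G.
∂π_G/∂q_G = 59 - 2q_T - 4q_G = 0 gives the reaction function q_G = (59 - 2q_T)/4.
Talus substitutes q_G(q_T) into its own profit: π_T = q_T(76 - 2q_T - (59 - 2q_T)/2) - 17q_T = (93/2 - q_T)q_T - 17q_T.
Maximising: ∂π_T/∂q_T = 59/2 - 2q_T = 0, giving q_T = 59/4.
Then q_G = (59 - 2·(59/4))/4 = 59/8.

7.38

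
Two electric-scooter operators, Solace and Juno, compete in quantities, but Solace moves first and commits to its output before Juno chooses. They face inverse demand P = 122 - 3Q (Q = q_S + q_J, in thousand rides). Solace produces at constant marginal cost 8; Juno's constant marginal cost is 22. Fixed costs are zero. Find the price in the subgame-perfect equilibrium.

40

The follower Juno best-responds to any q_S: π_J = (122 - 3Q)q_J - 22q_J.
Setting the follower's marginal profit to zero, 100 - 3q_S - 6q_J = 0, i.e. q_J = (100 - 3q_S)/6.
The leader anticipates this reaction. Substituting into P = 122 - 3Q gives P = 72 - (3/2)q_S, so π_S = (72 - (3/2)q_S)q_S - 8q_S.
Maximising: ∂π_S/∂q_S = 64 - 3q_S = 0, giving q_S = 64/3.
Then q_J = (100 - 3·(64/3))/6 = 6.
Total output Q = 82/3, so price P = 122 - 3·(82/3) = 40.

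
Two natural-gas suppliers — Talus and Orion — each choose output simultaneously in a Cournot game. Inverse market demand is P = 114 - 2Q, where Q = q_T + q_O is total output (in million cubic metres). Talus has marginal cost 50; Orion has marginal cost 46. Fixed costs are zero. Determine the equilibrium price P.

70

Talus's profit: π_T = (114 - 2Q)q_T - (50q_T). Setting ∂π_T/∂q_T = 0: 64 - 4q_T - 2(q_O) = 0.
Orion's profit: π_O = (114 - 2Q)q_O - (46q_O). Setting ∂π_O/∂q_O = 0: 68 - 4q_O - 2(q_T) = 0.
Best responses: q_T = (64 - 2q_O)/4, q_O = (68 - 2q_T)/4.
Solving the pair: q_T = 10, q_O = 12.
Total output Q = 22, so price P = 114 - 2·22 = 70.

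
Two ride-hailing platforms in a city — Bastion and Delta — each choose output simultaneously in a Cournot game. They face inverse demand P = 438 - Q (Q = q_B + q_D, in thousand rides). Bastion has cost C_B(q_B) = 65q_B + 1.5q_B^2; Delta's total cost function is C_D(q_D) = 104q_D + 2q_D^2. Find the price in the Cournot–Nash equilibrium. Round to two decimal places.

327.62

Bastion's profit: π_B = (438 - Q)q_B - (65q_B + (3/2)q_B²). Setting ∂π_B/∂q_B = 0: 373 - 5q_B - (q_D) = 0.
Delta's profit: π_D = (438 - Q)q_D - (104q_D + 2q_D²). Setting ∂π_D/∂q_D = 0: 334 - 6q_D - (q_B) = 0.
Rearranging gives the reaction functions q_B = (373 - q_D)/5 and q_D = (334 - q_B)/6.
Substituting one into the other gives q_B = 1904/29 and q_D = 1297/29.
Total output Q = 110.3793, so price P = 438 - 110.3793 = 327.6207.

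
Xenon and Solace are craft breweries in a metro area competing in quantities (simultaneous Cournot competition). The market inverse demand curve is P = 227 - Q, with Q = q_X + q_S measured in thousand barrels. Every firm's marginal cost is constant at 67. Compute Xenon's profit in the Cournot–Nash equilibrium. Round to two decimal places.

Each firm earns π_i = (227 - Q)q_i - 67q_i.
First-order condition (treating rivals' output as given): 160 - 2q_i - q_j = 0.
By symmetry each firm produces the same amount; substituting q_j = q_i yields q_i = 160/3.
Price P = 227 - 320/3 = 361/3.
Xenon's profit: (361/3 - 67)·(160/3) = 2844.4444.

2844.44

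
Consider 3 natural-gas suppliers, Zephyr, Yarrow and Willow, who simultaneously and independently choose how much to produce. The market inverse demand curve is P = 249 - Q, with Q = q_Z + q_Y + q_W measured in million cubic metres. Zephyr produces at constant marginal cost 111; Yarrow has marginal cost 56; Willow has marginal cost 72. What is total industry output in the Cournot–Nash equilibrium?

Zephyr's profit: π_Z = (249 - Q)q_Z - (111q_Z). Setting ∂π_Z/∂q_Z = 0: 138 - 2q_Z - (q_Y + q_W) = 0.
Yarrow's first-order condition: 193 - 2q_Y - (q_Z + q_W) = 0.
Willow's profit: π_W = (249 - Q)q_W - (72q_W). Setting ∂π_W/∂q_W = 0: 177 - 2q_W - (q_Z + q_Y) = 0.
Adding the 3 conditions: 508 − 2Q − 2Q = 0, i.e. Q = 127.
Back-substituting: q_Z = (138 − 127) = 11, q_Y = (193 − 127) = 66, q_W = (177 − 127) = 50.
Total output Q = 11 + 66 + 50 = 127.

127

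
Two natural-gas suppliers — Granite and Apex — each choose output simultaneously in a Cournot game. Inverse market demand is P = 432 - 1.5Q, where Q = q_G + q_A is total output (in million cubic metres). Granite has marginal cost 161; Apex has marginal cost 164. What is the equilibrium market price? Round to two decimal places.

252.33

Granite's profit: π_G = (432 - 1.5Q)q_G - (161q_G). Setting ∂π_G/∂q_G = 0: 271 - 3q_G - (3/2)(q_A) = 0.
Apex's first-order condition: 268 - 3q_A - (3/2)(q_G) = 0.
So q_G = (271 - (3/2)q_A)/3 and q_A = (268 - (3/2)q_G)/3.
Solving the pair: q_G = 548/9, q_A = 530/9.
Total output Q = 1078/9, so price P = 432 - (3/2)·(1078/9) = 757/3.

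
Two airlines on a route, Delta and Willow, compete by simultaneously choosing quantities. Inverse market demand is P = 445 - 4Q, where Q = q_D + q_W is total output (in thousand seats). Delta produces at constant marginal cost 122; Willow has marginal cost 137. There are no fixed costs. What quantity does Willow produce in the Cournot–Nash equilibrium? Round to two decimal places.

24.42

Delta's profit: π_D = (445 - 4Q)q_D - (122q_D). Setting ∂π_D/∂q_D = 0: 323 - 8q_D - 4(q_W) = 0.
Willow's first-order condition: 308 - 8q_W - 4(q_D) = 0.
Best responses: q_D = (323 - 4q_W)/8, q_W = (308 - 4q_D)/8.
Solving the pair: q_D = 169/6, q_W = 293/12.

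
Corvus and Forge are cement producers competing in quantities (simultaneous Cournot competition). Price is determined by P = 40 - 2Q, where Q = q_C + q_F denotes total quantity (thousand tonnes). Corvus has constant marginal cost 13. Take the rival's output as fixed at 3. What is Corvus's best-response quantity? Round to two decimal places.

5.25

With the rival's output fixed at 3, Corvus's profit is π_C = (40 - 2·3 - 2q_C)q_C - (13q_C) = (34 - 2q_C)q_C - (13q_C).
∂π_C/∂q_C = 21 - 4q_C = 0, so q_C = 21/4.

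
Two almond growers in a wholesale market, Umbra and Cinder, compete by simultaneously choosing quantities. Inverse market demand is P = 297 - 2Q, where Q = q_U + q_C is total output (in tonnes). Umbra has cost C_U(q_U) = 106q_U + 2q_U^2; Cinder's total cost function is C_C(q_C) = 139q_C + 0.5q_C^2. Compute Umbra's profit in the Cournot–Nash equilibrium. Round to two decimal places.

1260.25

Umbra's profit: π_U = (297 - 2Q)q_U - (106q_U + 2q_U²). Setting ∂π_U/∂q_U = 0: 191 - 8q_U - 2(q_C) = 0.
Cinder's first-order condition: 158 - 5q_C - 2(q_U) = 0.
So q_U = (191 - 2q_C)/8 and q_C = (158 - 2q_U)/5.
Substituting one into the other gives q_U = 71/4 and q_C = 49/2.
Price P = 297 - 2·(169/4) = 425/2.
Umbra's profit: (425/2)·(71/4) - 106·(71/4) - 2(71/4)² = 1260.2500.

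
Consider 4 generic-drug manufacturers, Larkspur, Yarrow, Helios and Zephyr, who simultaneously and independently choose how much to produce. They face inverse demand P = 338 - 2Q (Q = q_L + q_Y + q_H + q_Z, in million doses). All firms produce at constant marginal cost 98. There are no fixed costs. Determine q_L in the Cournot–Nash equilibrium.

Each firm earns π_i = (338 - 2Q)q_i - 98q_i.
Setting ∂π_i/∂q_i = 0 with rivals' quantities fixed: 240 - 4q_i - 2·Σ_{j≠i} q_j = 0.
By symmetry each firm produces the same amount; substituting Σ_{j≠i} q_j = 3q_i yields q_i = 240/10 = 24.

24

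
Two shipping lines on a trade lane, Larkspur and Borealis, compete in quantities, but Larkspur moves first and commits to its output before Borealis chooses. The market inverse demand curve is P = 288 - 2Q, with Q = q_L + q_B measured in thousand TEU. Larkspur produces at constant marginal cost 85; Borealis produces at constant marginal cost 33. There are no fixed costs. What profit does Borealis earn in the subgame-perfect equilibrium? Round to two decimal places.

4027.53

Solve by backward induction. Given q_L, the follower Borealis maximises π_B = (288 - 2q_L - 2q_B)q_B - 33q_B.
Setting the follower's marginal profit to zero, 255 - 2q_L - 4q_B = 0, i.e. q_B = (255 - 2q_L)/4.
Larkspur substitutes q_B(q_L) into its own profit: π_L = q_L(288 - 2q_L - (255 - 2q_L)/2) - 85q_L = (321/2 - q_L)q_L - 85q_L.
Maximising: ∂π_L/∂q_L = 151/2 - 2q_L = 0, giving q_L = 151/4.
Then q_B = (255 - 2·(151/4))/4 = 359/8.
Price P = 288 - 2·(661/8) = 491/4.
Borealis's profit: (491/4 - 33)·(359/8) = 4027.5313.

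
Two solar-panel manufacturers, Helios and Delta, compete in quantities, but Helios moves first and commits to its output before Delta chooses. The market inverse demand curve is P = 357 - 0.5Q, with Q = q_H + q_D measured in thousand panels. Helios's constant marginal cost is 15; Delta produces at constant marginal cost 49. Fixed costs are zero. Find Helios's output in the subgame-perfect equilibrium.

376

Solve by backward induction. Given q_H, the follower Delta maximises π_D = (357 - (1/2)q_H - (1/2)q_D)q_D - 49q_D.
∂π_D/∂q_D = 308 - (1/2)q_H - q_D = 0 gives the reaction function q_D = (308 - (1/2)q_H).
The leader anticipates this reaction. Substituting into P = 357 - 0.5Q gives P = 203 - (1/4)q_H, so π_H = (203 - (1/4)q_H)q_H - 15q_H.
The leader's first-order condition 188 - (1/2)q_H = 0 yields q_H = 376.
Then q_D = (308 - (1/2)·376) = 120.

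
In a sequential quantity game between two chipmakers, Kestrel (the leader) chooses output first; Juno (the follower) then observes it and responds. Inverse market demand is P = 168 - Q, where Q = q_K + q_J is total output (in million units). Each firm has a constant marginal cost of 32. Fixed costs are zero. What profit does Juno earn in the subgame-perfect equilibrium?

1156

The follower Juno best-responds to any q_K: π_J = (168 - Q)q_J - 32q_J.
Setting the follower's marginal profit to zero, 136 - q_K - 2q_J = 0, i.e. q_J = (136 - q_K)/2.
Kestrel substitutes q_J(q_K) into its own profit: π_K = q_K(168 - q_K - (136 - q_K)/2) - 32q_K = (100 - (1/2)q_K)q_K - 32q_K.
The leader's first-order condition 68 - q_K = 0 yields q_K = 68.
Then q_J = (136 - 68)/2 = 34.
Price P = 168 - 102 = 66.
Juno's profit: (66 - 32)·34 = 1156.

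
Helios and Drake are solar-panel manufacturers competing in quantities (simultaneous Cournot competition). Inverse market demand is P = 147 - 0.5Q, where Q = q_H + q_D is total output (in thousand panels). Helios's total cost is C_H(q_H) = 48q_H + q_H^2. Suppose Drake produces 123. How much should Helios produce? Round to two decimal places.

12.50

With the rival's output fixed at 123, Helios's profit is π_H = (147 - (1/2)·123 - (1/2)q_H)q_H - (48q_H + q_H²) = (171/2 - (1/2)q_H)q_H - (48q_H + q_H²).
∂π_H/∂q_H = 75/2 - 3q_H = 0, so q_H = 25/2.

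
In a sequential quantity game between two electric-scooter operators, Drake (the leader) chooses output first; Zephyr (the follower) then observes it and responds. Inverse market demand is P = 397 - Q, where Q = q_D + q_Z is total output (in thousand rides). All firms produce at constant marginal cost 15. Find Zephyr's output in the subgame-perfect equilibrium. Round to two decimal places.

The follower Zephyr best-responds to any q_D: π_Z = (397 - Q)q_Z - 15q_Z.
Setting the follower's marginal profit to zero, 382 - q_D - 2q_Z = 0, i.e. q_Z = (382 - q_D)/2.
Drake substitutes q_Z(q_D) into its own profit: π_D = q_D(397 - q_D - (382 - q_D)/2) - 15q_D = (206 - (1/2)q_D)q_D - 15q_D.
Leader FOC: 191 - q_D = 0, so q_D = 191.
Then q_Z = (382 - 191)/2 = 191/2.

95.50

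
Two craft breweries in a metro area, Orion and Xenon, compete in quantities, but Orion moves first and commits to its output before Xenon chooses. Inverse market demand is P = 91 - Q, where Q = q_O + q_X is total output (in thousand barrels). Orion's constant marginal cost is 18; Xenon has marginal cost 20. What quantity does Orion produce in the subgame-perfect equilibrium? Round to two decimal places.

Solve by backward induction. Given q_O, the follower Xenon maximises π_X = (91 - q_O - q_X)q_X - 20q_X.
Setting the follower's marginal profit to zero, 71 - q_O - 2q_X = 0, i.e. q_X = (71 - q_O)/2.
Orion substitutes q_X(q_O) into its own profit: π_O = q_O(91 - q_O - (71 - q_O)/2) - 18q_O = (111/2 - (1/2)q_O)q_O - 18q_O.
The leader's first-order condition 75/2 - q_O = 0 yields q_O = 75/2.
Then q_X = (71 - 75/2)/2 = 67/4.

37.50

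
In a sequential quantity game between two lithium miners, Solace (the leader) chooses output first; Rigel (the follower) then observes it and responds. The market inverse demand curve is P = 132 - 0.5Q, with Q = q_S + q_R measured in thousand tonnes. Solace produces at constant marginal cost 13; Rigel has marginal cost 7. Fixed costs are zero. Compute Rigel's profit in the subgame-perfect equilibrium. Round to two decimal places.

The follower Rigel best-responds to any q_S: π_R = (132 - 0.5Q)q_R - 7q_R.
∂π_R/∂q_R = 125 - (1/2)q_S - q_R = 0 gives the reaction function q_R = (125 - (1/2)q_S).
The leader anticipates this reaction. Substituting into P = 132 - 0.5Q gives P = 139/2 - (1/4)q_S, so π_S = (139/2 - (1/4)q_S)q_S - 13q_S.
Leader FOC: 113/2 - (1/2)q_S = 0, so q_S = 113.
Then q_R = (125 - (1/2)·113) = 137/2.
Price P = 132 - (1/2)·(363/2) = 165/4.
Rigel's profit: (165/4 - 7)·(137/2) = 2346.1250.

2346.13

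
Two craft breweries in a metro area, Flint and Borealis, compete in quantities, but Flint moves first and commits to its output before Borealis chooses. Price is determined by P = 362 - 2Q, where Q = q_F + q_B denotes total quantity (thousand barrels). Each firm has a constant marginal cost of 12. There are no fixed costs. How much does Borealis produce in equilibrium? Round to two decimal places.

Solve by backward induction. Given q_F, the follower Borealis maximises π_B = (362 - 2q_F - 2q_B)q_B - 12q_B.
Setting the follower's marginal profit to zero, 350 - 2q_F - 4q_B = 0, i.e. q_B = (350 - 2q_F)/4.
The leader anticipates this reaction. Substituting into P = 362 - 2Q gives P = 187 - q_F, so π_F = (187 - q_F)q_F - 12q_F.
The leader's first-order condition 175 - 2q_F = 0 yields q_F = 175/2.
Then q_B = (350 - 2·(175/2))/4 = 175/4.

43.75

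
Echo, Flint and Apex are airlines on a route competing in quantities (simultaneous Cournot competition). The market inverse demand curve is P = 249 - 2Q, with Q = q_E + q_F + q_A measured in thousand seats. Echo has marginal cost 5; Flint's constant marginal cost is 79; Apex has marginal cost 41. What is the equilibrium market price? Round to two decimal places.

93.50

Echo's profit: π_E = (249 - 2Q)q_E - (5q_E). Setting ∂π_E/∂q_E = 0: 244 - 4q_E - 2(q_F + q_A) = 0.
Flint's profit: π_F = (249 - 2Q)q_F - (79q_F). Setting ∂π_F/∂q_F = 0: 170 - 4q_F - 2(q_E + q_A) = 0.
Apex's profit: π_A = (249 - 2Q)q_A - (41q_A). Setting ∂π_A/∂q_A = 0: 208 - 4q_A - 2(q_E + q_F) = 0.
Adding the 3 first-order conditions: 622 − 8Q = 0, so Q = 311/4.
Back-substituting: q_E = (244 − 311/2)/2 = 177/4, q_F = (170 − 311/2)/2 = 29/4, q_A = (208 − 311/2)/2 = 105/4.
Total output Q = 311/4, so price P = 249 - 2·(311/4) = 187/2.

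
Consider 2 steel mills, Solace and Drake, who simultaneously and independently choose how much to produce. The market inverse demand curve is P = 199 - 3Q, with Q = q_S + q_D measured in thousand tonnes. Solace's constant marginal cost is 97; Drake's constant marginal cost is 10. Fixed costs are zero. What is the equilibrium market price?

102

Solace's profit: π_S = (199 - 3Q)q_S - (97q_S). Setting ∂π_S/∂q_S = 0: 102 - 6q_S - 3(q_D) = 0.
Drake's first-order condition: 189 - 6q_D - 3(q_S) = 0.
Best responses: q_S = (102 - 3q_D)/6, q_D = (189 - 3q_S)/6.
Solving the pair: q_S = 5/3, q_D = 92/3.
Total output Q = 97/3, so price P = 199 - 3·(97/3) = 102.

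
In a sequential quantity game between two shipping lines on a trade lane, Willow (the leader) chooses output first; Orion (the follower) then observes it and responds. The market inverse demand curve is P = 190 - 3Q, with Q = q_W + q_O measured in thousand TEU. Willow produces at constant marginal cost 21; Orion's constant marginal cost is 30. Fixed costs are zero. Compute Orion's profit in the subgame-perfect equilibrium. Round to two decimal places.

Solve by backward induction. Given q_W, the follower Orion maximises π_O = (190 - 3q_W - 3q_O)q_O - 30q_O.
Setting the follower's marginal profit to zero, 160 - 3q_W - 6q_O = 0, i.e. q_O = (160 - 3q_W)/6.
Willow substitutes q_O(q_W) into its own profit: π_W = q_W(190 - 3q_W - (160 - 3q_W)/2) - 21q_W = (110 - (3/2)q_W)q_W - 21q_W.
The leader's first-order condition 89 - 3q_W = 0 yields q_W = 89/3.
Then q_O = (160 - 3·(89/3))/6 = 71/6.
Price P = 190 - 3·(83/2) = 131/2.
Orion's profit: (131/2 - 30)·(71/6) = 420.0833.

420.08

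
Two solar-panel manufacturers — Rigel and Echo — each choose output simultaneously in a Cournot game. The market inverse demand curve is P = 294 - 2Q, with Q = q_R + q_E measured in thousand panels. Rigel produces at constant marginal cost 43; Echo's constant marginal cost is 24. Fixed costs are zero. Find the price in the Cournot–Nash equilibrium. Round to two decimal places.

120.33

Rigel's profit: π_R = (294 - 2Q)q_R - (43q_R). Setting ∂π_R/∂q_R = 0: 251 - 4q_R - 2(q_E) = 0.
Echo's profit: π_E = (294 - 2Q)q_E - (24q_E). Setting ∂π_E/∂q_E = 0: 270 - 4q_E - 2(q_R) = 0.
So q_R = (251 - 2q_E)/4 and q_E = (270 - 2q_R)/4.
Solving the pair: q_R = 116/3, q_E = 289/6.
Total output Q = 521/6, so price P = 294 - 2·(521/6) = 361/3.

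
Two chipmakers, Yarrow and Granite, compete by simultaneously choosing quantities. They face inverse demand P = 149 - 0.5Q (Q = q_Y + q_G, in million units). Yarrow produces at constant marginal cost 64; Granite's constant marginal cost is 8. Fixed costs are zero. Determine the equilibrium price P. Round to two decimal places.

Yarrow's profit: π_Y = (149 - 0.5Q)q_Y - (64q_Y). Setting ∂π_Y/∂q_Y = 0: 85 - q_Y - (1/2)(q_G) = 0.
Granite's profit: π_G = (149 - 0.5Q)q_G - (8q_G). Setting ∂π_G/∂q_G = 0: 141 - q_G - (1/2)(q_Y) = 0.
Rearranging gives the reaction functions q_Y = (85 - (1/2)q_G) and q_G = (141 - (1/2)q_Y).
Solving the pair: q_Y = 58/3, q_G = 394/3.
Total output Q = 452/3, so price P = 149 - (1/2)·(452/3) = 221/3.

73.67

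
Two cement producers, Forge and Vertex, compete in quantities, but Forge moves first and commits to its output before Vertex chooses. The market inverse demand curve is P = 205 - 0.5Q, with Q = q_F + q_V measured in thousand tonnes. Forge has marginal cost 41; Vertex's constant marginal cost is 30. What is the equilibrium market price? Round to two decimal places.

79.25

Solve by backward induction. Given q_F, the follower Vertex maximises π_V = (205 - (1/2)q_F - (1/2)q_V)q_V - 30q_V.
∂π_V/∂q_V = 175 - (1/2)q_F - q_V = 0 gives the reaction function q_V = (175 - (1/2)q_F).
Forge substitutes q_V(q_F) into its own profit: π_F = q_F(205 - (1/2)q_F - (175 - (1/2)q_F)/2) - 41q_F = (235/2 - (1/4)q_F)q_F - 41q_F.
The leader's first-order condition 153/2 - (1/2)q_F = 0 yields q_F = 153.
Then q_V = (175 - (1/2)·153) = 197/2.
Total output Q = 503/2, so price P = 205 - (1/2)·(503/2) = 317/4.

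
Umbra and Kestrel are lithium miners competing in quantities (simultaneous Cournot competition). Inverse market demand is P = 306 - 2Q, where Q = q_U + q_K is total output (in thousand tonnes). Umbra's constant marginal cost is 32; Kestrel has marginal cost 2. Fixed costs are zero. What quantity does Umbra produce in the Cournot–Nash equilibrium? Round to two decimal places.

40.67

Umbra's profit: π_U = (306 - 2Q)q_U - (32q_U). Setting ∂π_U/∂q_U = 0: 274 - 4q_U - 2(q_K) = 0.
Kestrel's first-order condition: 304 - 4q_K - 2(q_U) = 0.
Rearranging gives the reaction functions q_U = (274 - 2q_K)/4 and q_K = (304 - 2q_U)/4.
Substituting one into the other gives q_U = 122/3 and q_K = 167/3.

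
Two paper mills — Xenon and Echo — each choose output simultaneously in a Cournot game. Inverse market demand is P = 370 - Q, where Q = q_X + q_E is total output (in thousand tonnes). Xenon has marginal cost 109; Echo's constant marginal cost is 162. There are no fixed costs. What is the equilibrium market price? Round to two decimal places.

Xenon's profit: π_X = (370 - Q)q_X - (109q_X). Setting ∂π_X/∂q_X = 0: 261 - 2q_X - (q_E) = 0.
Echo's first-order condition: 208 - 2q_E - (q_X) = 0.
So q_X = (261 - q_E)/2 and q_E = (208 - q_X)/2.
Solving the pair: q_X = 314/3, q_E = 155/3.
Total output Q = 469/3, so price P = 370 - 469/3 = 641/3.

213.67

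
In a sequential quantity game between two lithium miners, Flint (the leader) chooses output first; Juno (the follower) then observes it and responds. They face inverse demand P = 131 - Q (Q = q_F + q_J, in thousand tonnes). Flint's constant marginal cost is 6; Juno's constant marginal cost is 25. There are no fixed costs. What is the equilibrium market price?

42

Solve by backward induction. Given q_F, the follower Juno maximises π_J = (131 - q_F - q_J)q_J - 25q_J.
Follower FOC: 106 - q_F - 2q_J = 0, so q_J(q_F) = (106 - q_F)/2.
Flint substitutes q_J(q_F) into its own profit: π_F = q_F(131 - q_F - (106 - q_F)/2) - 6q_F = (78 - (1/2)q_F)q_F - 6q_F.
Maximising: ∂π_F/∂q_F = 72 - q_F = 0, giving q_F = 72.
Then q_J = (106 - 72)/2 = 17.
Total output Q = 89, so price P = 131 - 89 = 42.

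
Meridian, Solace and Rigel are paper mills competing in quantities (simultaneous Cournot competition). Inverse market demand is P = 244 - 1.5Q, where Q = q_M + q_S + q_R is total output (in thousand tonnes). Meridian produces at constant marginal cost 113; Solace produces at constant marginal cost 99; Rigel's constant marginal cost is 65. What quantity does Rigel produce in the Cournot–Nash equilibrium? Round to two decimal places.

Meridian's profit: π_M = (244 - 1.5Q)q_M - (113q_M). Setting ∂π_M/∂q_M = 0: 131 - 3q_M - (3/2)(q_S + q_R) = 0.
Solace's profit: π_S = (244 - 1.5Q)q_S - (99q_S). Setting ∂π_S/∂q_S = 0: 145 - 3q_S - (3/2)(q_M + q_R) = 0.
Rigel's first-order condition: 179 - 3q_R - (3/2)(q_M + q_S) = 0.
Adding the 3 first-order conditions: 455 − 6Q = 0, so Q = 455/6.
Back-substituting: q_M = (131 − 455/4)/(3/2) = 23/2, q_S = (145 − 455/4)/(3/2) = 125/6, q_R = (179 − 455/4)/(3/2) = 87/2.

43.50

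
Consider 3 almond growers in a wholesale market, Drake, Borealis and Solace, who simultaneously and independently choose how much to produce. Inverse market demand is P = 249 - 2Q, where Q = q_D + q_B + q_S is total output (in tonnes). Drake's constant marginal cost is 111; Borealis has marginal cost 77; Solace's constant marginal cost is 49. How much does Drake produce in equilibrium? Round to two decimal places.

5.25

Drake's profit: π_D = (249 - 2Q)q_D - (111q_D). Setting ∂π_D/∂q_D = 0: 138 - 4q_D - 2(q_B + q_S) = 0.
Borealis's first-order condition: 172 - 4q_B - 2(q_D + q_S) = 0.
Solace's profit: π_S = (249 - 2Q)q_S - (49q_S). Setting ∂π_S/∂q_S = 0: 200 - 4q_S - 2(q_D + q_B) = 0.
Adding the 3 first-order conditions: 510 − 8Q = 0, so Q = 255/4.
Back-substituting: q_D = (138 − 255/2)/2 = 21/4, q_B = (172 − 255/2)/2 = 89/4, q_S = (200 − 255/2)/2 = 145/4.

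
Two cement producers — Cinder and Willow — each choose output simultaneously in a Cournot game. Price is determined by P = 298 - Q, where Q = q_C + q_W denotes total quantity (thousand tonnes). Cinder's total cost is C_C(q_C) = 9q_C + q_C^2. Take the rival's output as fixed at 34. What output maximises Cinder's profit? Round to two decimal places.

63.75

With the rival's output fixed at 34, Cinder's profit is π_C = (298 - 34 - q_C)q_C - (9q_C + q_C²) = (264 - q_C)q_C - (9q_C + q_C²).
∂π_C/∂q_C = 255 - 4q_C = 0, so q_C = 255/4.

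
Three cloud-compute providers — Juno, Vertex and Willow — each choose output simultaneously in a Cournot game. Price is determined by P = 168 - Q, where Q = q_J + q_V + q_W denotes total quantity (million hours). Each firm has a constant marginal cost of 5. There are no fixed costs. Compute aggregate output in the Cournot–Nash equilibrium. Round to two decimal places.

A representative firm's profit is π_i = q_i(168 - Q) - 5q_i.
First-order condition (treating rivals' output as given): 163 - 2q_i - Σ_{j≠i} q_j = 0.
With identical firms every q_j equals q_i, so Σ_{j≠i} q_j = 2q_i and 163 = 4q_i, giving q_i = 163/4.
Total output Q = 163/4 + 163/4 + 163/4 = 489/4.

122.25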